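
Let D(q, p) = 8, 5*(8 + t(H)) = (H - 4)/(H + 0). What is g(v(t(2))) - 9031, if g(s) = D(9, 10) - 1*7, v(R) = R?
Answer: -9030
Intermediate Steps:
t(H) = -8 + (-4 + H)/(5*H) (t(H) = -8 + ((H - 4)/(H + 0))/5 = -8 + ((-4 + H)/H)/5 = -8 + (-4 + H)/(5*H))
g(s) = 1 (g(s) = 8 - 1*7 = 8 - 7 = 1)
g(v(t(2))) - 9031 = 1 - 9031 = -9030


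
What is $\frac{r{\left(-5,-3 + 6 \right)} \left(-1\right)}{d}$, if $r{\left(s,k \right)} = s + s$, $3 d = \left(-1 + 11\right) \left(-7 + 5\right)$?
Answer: $- \frac{3}{2} \approx -1.5$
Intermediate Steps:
$d = - \frac{20}{3}$ ($d = \frac{\left(-1 + 11\right) \left(-7 + 5\right)}{3} = \frac{10 \left(-2\right)}{3} = \frac{1}{3} \left(-20\right) = - \frac{20}{3} \approx -6.6667$)
$r{\left(s,k \right)} = 2 s$
$\frac{r{\left(-5,-3 + 6 \right)} \left(-1\right)}{d} = \frac{2 \left(-5\right) \left(-1\right)}{- \frac{20}{3}} = \left(-10\right) \left(-1\right) \left(- \frac{3}{20}\right) = 10 \left(- \frac{3}{20}\right) = - \frac{3}{2}$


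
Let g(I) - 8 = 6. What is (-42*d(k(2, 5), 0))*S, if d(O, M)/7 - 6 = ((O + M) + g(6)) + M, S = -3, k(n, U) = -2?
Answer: 15876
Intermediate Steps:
g(I) = 14 (g(I) = 8 + 6 = 14)
d(O, M) = 140 + 7*O + 14*M (d(O, M) = 42 + 7*(((O + M) + 14) + M) = 42 + 7*(((M + O) + 14) + M) = 42 + 7*((14 + M + O) + M) = 42 + 7*(14 + O + 2*M) = 42 + (98 + 7*O + 14*M) = 140 + 7*O + 14*M)
(-42*d(k(2, 5), 0))*S = -42*(140 + 7*(-2) + 14*0)*(-3) = -42*(140 - 14 + 0)*(-3) = -42*126*(-3) = -5292*(-3) = 15876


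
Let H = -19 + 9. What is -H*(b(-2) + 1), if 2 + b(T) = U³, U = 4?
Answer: 630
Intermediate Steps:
H = -10
b(T) = 62 (b(T) = -2 + 4³ = -2 + 64 = 62)
-H*(b(-2) + 1) = -(-10)*(62 + 1) = -(-10)*63 = -1*(-630) = 630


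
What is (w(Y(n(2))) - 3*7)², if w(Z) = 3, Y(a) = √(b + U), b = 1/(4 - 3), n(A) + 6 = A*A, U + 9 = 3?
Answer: 324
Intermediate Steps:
U = -6 (U = -9 + 3 = -6)
n(A) = -6 + A² (n(A) = -6 + A*A = -6 + A²)
b = 1 (b = 1/1 = 1)
Y(a) = I*√5 (Y(a) = √(1 - 6) = √(-5) = I*√5)
(w(Y(n(2))) - 3*7)² = (3 - 3*7)² = (3 - 21)² = (-18)² = 324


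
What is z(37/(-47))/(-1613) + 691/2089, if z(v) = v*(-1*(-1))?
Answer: 52462694/158369179 ≈ 0.33127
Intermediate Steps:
z(v) = v (z(v) = v*1 = v)
z(37/(-47))/(-1613) + 691/2089 = (37/(-47))/(-1613) + 691/2089 = (37*(-1/47))*(-1/1613) + 691*(1/2089) = -37/47*(-1/1613) + 691/2089 = 37/75811 + 691/2089 = 52462694/158369179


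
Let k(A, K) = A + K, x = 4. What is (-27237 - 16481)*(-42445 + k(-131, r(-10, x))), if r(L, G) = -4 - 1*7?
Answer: 1861818466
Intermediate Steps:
r(L, G) = -11 (r(L, G) = -4 - 7 = -11)
(-27237 - 16481)*(-42445 + k(-131, r(-10, x))) = (-27237 - 16481)*(-42445 + (-131 - 11)) = -43718*(-42445 - 142) = -43718*(-42587) = 1861818466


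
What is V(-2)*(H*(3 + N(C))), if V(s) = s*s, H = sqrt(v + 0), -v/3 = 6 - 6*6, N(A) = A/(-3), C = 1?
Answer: 32*sqrt(10) ≈ 101.19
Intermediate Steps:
N(A) = -A/3 (N(A) = A*(-1/3) = -A/3)
v = 90 (v = -3*(6 - 6*6) = -3*(6 - 1*36) = -3*(6 - 36) = -3*(-30) = 90)
H = 3*sqrt(10) (H = sqrt(90 + 0) = sqrt(90) = 3*sqrt(10) ≈ 9.4868)
V(s) = s**2
V(-2)*(H*(3 + N(C))) = (-2)**2*((3*sqrt(10))*(3 - 1/3*1)) = 4*((3*sqrt(10))*(3 - 1/3)) = 4*((3*sqrt(10))*(8/3)) = 4*(8*sqrt(10)) = 32*sqrt(10)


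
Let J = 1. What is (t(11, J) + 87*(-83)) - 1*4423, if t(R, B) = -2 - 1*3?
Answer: -11649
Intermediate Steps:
t(R, B) = -5 (t(R, B) = -2 - 3 = -5)
(t(11, J) + 87*(-83)) - 1*4423 = (-5 + 87*(-83)) - 1*4423 = (-5 - 7221) - 4423 = -7226 - 4423 = -11649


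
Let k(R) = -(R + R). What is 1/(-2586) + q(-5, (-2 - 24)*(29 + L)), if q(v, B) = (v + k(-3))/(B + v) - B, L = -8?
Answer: 777984619/1424886 ≈ 546.00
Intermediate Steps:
k(R) = -2*R
q(v, B) = -B + (6 + v)/(B + v) (q(v, B) = (v - 2*(-3))/(B + v) - B = (v + 6)/(B + v) - B = (6 + v)/(B + v) - B = -B + (6 + v)/(B + v))
1/(-2586) + q(-5, (-2 - 24)*(29 + L)) = 1/(-2586) + (6 - 5 - ((-2 - 24)*(29 - 8))² - 1*(-2 - 24)*(29 - 8)*(-5))/((-2 - 24)*(29 - 8) - 5) = -1/2586 + (6 - 5 - (-26*21)² - 1*(-26*21)*(-5))/(-26*21 - 5) = -1/2586 + (6 - 5 - 1*(-546)² - 1*(-546)*(-5))/(-546 - 5) = -1/2586 + (6 - 5 - 1*298116 - 2730)/(-551) = -1/2586 - (6 - 5 - 298116 - 2730)/551 = -1/2586 - 1/551*(-300845) = -1/2586 + 300845/551 = 777984619/1424886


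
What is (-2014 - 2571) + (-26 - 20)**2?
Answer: -2469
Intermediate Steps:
(-2014 - 2571) + (-26 - 20)**2 = -4585 + (-46)**2 = -4585 + 2116 = -2469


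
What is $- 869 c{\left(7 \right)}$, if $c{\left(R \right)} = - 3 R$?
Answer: $18249$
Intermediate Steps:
$- 869 c{\left(7 \right)} = - 869 \left(\left(-3\right) 7\right) = \left(-869\right) \left(-21\right) = 18249$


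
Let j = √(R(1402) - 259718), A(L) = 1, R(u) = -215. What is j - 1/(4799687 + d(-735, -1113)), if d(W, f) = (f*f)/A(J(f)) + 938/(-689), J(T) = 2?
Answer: -689/4160495246 + I*√259933 ≈ -1.6561e-7 + 509.84*I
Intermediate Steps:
d(W, f) = -938/689 + f² (d(W, f) = (f*f)/1 + 938/(-689) = f²*1 + 938*(-1/689) = f² - 938/689 = -938/689 + f²)
j = I*√259933 (j = √(-215 - 259718) = √(-259933) = I*√259933 ≈ 509.84*I)
j - 1/(4799687 + d(-735, -1113)) = I*√259933 - 1/(4799687 + (-938/689 + (-1113)²)) = I*√259933 - 1/(4799687 + (-938/689 + 1238769)) = I*√259933 - 1/(4799687 + 853510903/689) = I*√259933 - 1/4160495246/689 = I*√259933 - 1*689/4160495246 = I*√259933 - 689/4160495246 = -689/4160495246 + I*√259933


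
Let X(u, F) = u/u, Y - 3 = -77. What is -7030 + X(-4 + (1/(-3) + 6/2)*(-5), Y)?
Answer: -7029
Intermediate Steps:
Y = -74 (Y = 3 - 77 = -74)
X(u, F) = 1
-7030 + X(-4 + (1/(-3) + 6/2)*(-5), Y) = -7030 + 1 = -7029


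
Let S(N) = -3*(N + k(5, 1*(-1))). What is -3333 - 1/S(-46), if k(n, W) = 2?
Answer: -439957/132 ≈ -3333.0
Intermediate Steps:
S(N) = -6 - 3*N (S(N) = -3*(N + 2) = -3*(2 + N) = -6 - 3*N)
-3333 - 1/S(-46) = -3333 - 1/(-6 - 3*(-46)) = -3333 - 1/(-6 + 138) = -3333 - 1/132 = -439957/132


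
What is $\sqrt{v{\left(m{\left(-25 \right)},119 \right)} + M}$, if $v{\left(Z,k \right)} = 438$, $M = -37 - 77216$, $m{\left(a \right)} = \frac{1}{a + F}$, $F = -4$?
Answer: $3 i \sqrt{8535} \approx 277.16 i$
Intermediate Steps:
$m{\left(a \right)} = \frac{1}{-4 + a}$ ($m{\left(a \right)} = \frac{1}{a - 4} = \frac{1}{-4 + a}$)
$M = -77253$ ($M = -37 - 77216 = -77253$)
$\sqrt{v{\left(m{\left(-25 \right)},119 \right)} + M} = \sqrt{438 - 77253} = \sqrt{-76815} = 3 i \sqrt{8535}$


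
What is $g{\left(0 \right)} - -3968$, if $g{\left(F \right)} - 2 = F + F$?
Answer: $3970$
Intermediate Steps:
$g{\left(F \right)} = 2 + 2 F$ ($g{\left(F \right)} = 2 + \left(F + F\right) = 2 + 2 F$)
$g{\left(0 \right)} - -3968 = \left(2 + 2 \cdot 0\right) - -3968 = \left(2 + 0\right) + 3968 = 2 + 3968 = 3970$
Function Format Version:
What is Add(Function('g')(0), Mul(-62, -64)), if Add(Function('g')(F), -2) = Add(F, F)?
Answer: 3970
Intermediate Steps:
Function('g')(F) = Add(2, Mul(2, F)) (Function('g')(F) = Add(2, Add(F, F)) = Add(2, Mul(2, F)))
Add(Function('g')(0), Mul(-62, -64)) = Add(Add(2, Mul(2, 0)), Mul(-62, -64)) = Add(Add(2, 0), 3968) = Add(2, 3968) = 3970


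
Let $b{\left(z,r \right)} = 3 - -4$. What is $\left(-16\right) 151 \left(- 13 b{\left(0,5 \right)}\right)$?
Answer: $219856$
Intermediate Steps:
$b{\left(z,r \right)} = 7$ ($b{\left(z,r \right)} = 3 + 4 = 7$)
$\left(-16\right) 151 \left(- 13 b{\left(0,5 \right)}\right) = \left(-16\right) 151 \left(\left(-13\right) 7\right) = \left(-2416\right) \left(-91\right) = 219856$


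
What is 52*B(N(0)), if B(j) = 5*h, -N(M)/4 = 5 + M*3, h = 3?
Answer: 780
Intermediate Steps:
N(M) = -20 - 12*M (N(M) = -4*(5 + M*3) = -4*(5 + 3*M) = -20 - 12*M)
B(j) = 15 (B(j) = 5*3 = 15)
52*B(N(0)) = 52*15 = 780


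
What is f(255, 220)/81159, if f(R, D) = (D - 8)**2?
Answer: 44944/81159 ≈ 0.55378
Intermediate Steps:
f(R, D) = (-8 + D)**2
f(255, 220)/81159 = (-8 + 220)**2/81159 = 212**2*(1/81159) = 44944*(1/81159) = 44944/81159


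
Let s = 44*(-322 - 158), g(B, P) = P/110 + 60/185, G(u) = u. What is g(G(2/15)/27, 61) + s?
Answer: -85954823/4070 ≈ -21119.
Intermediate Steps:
g(B, P) = 12/37 + P/110 (g(B, P) = P*(1/110) + 60*(1/185) = P/110 + 12/37 = 12/37 + P/110)
s = -21120 (s = 44*(-480) = -21120)
g(G(2/15)/27, 61) + s = (12/37 + (1/110)*61) - 21120 = (12/37 + 61/110) - 21120 = 3577/4070 - 21120 = -85954823/4070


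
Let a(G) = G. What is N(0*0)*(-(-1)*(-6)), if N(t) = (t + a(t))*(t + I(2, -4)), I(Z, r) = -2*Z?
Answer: 0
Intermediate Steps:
N(t) = 2*t*(-4 + t) (N(t) = (t + t)*(t - 2*2) = (2*t)*(t - 4) = (2*t)*(-4 + t) = 2*t*(-4 + t))
N(0*0)*(-(-1)*(-6)) = (2*(0*0)*(-4 + 0*0))*(-(-1)*(-6)) = (2*0*(-4 + 0))*(-1*6) = (2*0*(-4))*(-6) = 0*(-6) = 0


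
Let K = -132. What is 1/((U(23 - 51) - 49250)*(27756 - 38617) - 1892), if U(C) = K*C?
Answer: 1/494760102 ≈ 2.0212e-9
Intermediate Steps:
U(C) = -132*C
1/((U(23 - 51) - 49250)*(27756 - 38617) - 1892) = 1/((-132*(23 - 51) - 49250)*(27756 - 38617) - 1892) = 1/((-132*(-28) - 49250)*(-10861) - 1892) = 1/((3696 - 49250)*(-10861) - 1892) = 1/(-45554*(-10861) - 1892) = 1/(494761994 - 1892) = 1/494760102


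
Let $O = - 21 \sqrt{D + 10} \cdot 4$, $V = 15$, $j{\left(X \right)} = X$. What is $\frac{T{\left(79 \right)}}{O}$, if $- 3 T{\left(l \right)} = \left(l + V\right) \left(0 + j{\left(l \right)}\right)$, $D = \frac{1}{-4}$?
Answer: $\frac{3713 \sqrt{39}}{2457} \approx 9.4374$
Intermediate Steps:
$D = - \frac{1}{4} \approx -0.25$
$O = - 42 \sqrt{39}$ ($O = - 21 \sqrt{- \frac{1}{4} + 10} \cdot 4 = - 21 \sqrt{\frac{39}{4}} \cdot 4 = - 21 \frac{\sqrt{39}}{2} \cdot 4 = - \frac{21 \sqrt{39}}{2} \cdot 4 = - 42 \sqrt{39} \approx -262.29$)
$T{\left(l \right)} = - \frac{l \left(15 + l\right)}{3}$ ($T{\left(l \right)} = - \frac{\left(l + 15\right) \left(0 + l\right)}{3} = - \frac{\left(15 + l\right) l}{3} = - \frac{l \left(15 + l\right)}{3}$)
$\frac{T{\left(79 \right)}}{O} = \frac{\left(- \frac{1}{3}\right) 79 \left(15 + 79\right)}{\left(-42\right) \sqrt{39}} = \left(- \frac{1}{3}\right) 79 \cdot 94 \left(- \frac{\sqrt{39}}{1638}\right) = - \frac{7426 \left(- \frac{\sqrt{39}}{1638}\right)}{3} = \frac{3713 \sqrt{39}}{2457}$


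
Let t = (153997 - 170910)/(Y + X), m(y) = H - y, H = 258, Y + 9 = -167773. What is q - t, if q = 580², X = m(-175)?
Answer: 4330475899/12873 ≈ 3.3640e+5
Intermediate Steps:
Y = -167782 (Y = -9 - 167773 = -167782)
m(y) = 258 - y
X = 433 (X = 258 - 1*(-175) = 258 + 175 = 433)
t = 1301/12873 (t = (153997 - 170910)/(-167782 + 433) = -16913/(-167349) = -16913*(-1/167349) = 1301/12873 ≈ 0.10106)
q = 336400
q - t = 336400 - 1*1301/12873 = 336400 - 1301/12873 = 4330475899/12873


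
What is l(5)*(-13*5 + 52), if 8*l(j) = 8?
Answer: -13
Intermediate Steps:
l(j) = 1 (l(j) = (⅛)*8 = 1)
l(5)*(-13*5 + 52) = 1*(-13*5 + 52) = 1*(-65 + 52) = 1*(-13) = -13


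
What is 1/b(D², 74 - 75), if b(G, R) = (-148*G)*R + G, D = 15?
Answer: 1/33525 ≈ 2.9828e-5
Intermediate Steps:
b(G, R) = G - 148*G*R (b(G, R) = -148*G*R + G = G - 148*G*R)
1/b(D², 74 - 75) = 1/(15²*(1 - 148*(74 - 75))) = 1/(225*(1 - 148*(-1))) = 1/(225*(1 + 148)) = 1/(225*149) = 1/33525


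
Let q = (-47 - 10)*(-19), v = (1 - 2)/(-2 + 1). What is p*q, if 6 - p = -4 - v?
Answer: 11913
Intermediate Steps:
v = 1 (v = -1/(-1) = -1*(-1) = 1)
q = 1083 (q = -57*(-19) = 1083)
p = 11 (p = 6 - (-4 - 1*1) = 6 - (-4 - 1) = 6 - 1*(-5) = 6 + 5 = 11)
p*q = 11*1083 = 11913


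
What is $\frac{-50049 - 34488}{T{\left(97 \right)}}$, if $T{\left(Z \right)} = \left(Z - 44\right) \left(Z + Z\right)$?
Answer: $- \frac{84537}{10282} \approx -8.2218$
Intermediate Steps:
$T{\left(Z \right)} = 2 Z \left(-44 + Z\right)$ ($T{\left(Z \right)} = \left(-44 + Z\right) 2 Z = 2 Z \left(-44 + Z\right)$)
$\frac{-50049 - 34488}{T{\left(97 \right)}} = \frac{-50049 - 34488}{2 \cdot 97 \left(-44 + 97\right)} = - \frac{84537}{2 \cdot 97 \cdot 53} = - \frac{84537}{10282}$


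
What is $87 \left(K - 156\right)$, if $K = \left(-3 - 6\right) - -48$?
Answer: $-10179$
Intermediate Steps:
$K = 39$ ($K = -9 + 48 = 39$)
$87 \left(K - 156\right) = 87 \left(39 - 156\right) = 87 \left(-117\right) = -10179$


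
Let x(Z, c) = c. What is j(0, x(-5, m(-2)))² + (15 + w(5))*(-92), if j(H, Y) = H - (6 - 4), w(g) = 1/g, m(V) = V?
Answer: -6972/5 ≈ -1394.4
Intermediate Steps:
j(H, Y) = -2 + H (j(H, Y) = H - 1*2 = H - 2 = -2 + H)
j(0, x(-5, m(-2)))² + (15 + w(5))*(-92) = (-2 + 0)² + (15 + 1/5)*(-92) = (-2)² + (15 + ⅕)*(-92) = 4 + (76/5)*(-92) = 4 - 6992/5 = -6972/5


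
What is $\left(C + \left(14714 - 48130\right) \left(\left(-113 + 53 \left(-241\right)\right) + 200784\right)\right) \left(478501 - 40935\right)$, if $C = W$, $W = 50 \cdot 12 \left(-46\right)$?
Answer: $-2747401288593088$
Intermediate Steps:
$W = -27600$ ($W = 600 \left(-46\right) = -27600$)
$C = -27600$
$\left(C + \left(14714 - 48130\right) \left(\left(-113 + 53 \left(-241\right)\right) + 200784\right)\right) \left(478501 - 40935\right) = \left(-27600 + \left(14714 - 48130\right) \left(\left(-113 + 53 \left(-241\right)\right) + 200784\right)\right) \left(478501 - 40935\right) = \left(-27600 - 33416 \left(\left(-113 - 12773\right) + 200784\right)\right) 437566 = \left(-27600 - 33416 \left(-12886 + 200784\right)\right) 437566 = \left(-27600 - 6278799568\right) 437566 = \left(-6278827168\right) 437566 = -2747401288593088$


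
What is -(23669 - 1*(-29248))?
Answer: -52917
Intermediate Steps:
-(23669 - 1*(-29248)) = -(23669 + 29248) = -1*52917 = -52917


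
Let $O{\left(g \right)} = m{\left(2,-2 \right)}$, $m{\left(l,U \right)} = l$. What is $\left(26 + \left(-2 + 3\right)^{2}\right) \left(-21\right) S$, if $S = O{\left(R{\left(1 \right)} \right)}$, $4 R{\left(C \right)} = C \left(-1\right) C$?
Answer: $-1134$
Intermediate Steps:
$R{\left(C \right)} = - \frac{C^{2}}{4}$ ($R{\left(C \right)} = \frac{C \left(-1\right) C}{4} = \frac{- C C}{4} = \frac{\left(-1\right) C^{2}}{4} = - \frac{C^{2}}{4}$)
$O{\left(g \right)} = 2$
$S = 2$
$\left(26 + \left(-2 + 3\right)^{2}\right) \left(-21\right) S = \left(26 + \left(-2 + 3\right)^{2}\right) \left(-21\right) 2 = \left(26 + 1^{2}\right) \left(-21\right) 2 = \left(26 + 1\right) \left(-21\right) 2 = 27 \left(-21\right) 2 = \left(-567\right) 2 = -1134$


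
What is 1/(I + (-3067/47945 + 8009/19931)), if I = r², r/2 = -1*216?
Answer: 955591795/178336686013208 ≈ 5.3584e-6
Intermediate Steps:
r = -432 (r = 2*(-1*216) = 2*(-216) = -432)
I = 186624 (I = (-432)² = 186624)
1/(I + (-3067/47945 + 8009/19931)) = 1/(186624 + (-3067/47945 + 8009/19931)) = 1/(186624 + 322863128/955591795) = 1/(178336686013208/955591795) = 955591795/178336686013208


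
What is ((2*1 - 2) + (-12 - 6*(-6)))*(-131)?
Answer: -3144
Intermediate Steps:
((2*1 - 2) + (-12 - 6*(-6)))*(-131) = ((2 - 2) + (-12 - 1*(-36)))*(-131) = (0 + (-12 + 36))*(-131) = (0 + 24)*(-131) = 24*(-131) = -3144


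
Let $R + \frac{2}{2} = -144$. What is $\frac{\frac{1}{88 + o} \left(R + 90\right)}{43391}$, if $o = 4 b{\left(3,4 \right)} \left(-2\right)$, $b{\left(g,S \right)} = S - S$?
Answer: $- \frac{5}{347128} \approx -1.4404 \cdot 10^{-5}$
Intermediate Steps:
$R = -145$ ($R = -1 - 144 = -145$)
$b{\left(g,S \right)} = 0$
$o = 0$ ($o = 4 \cdot 0 \left(-2\right) = 0 \left(-2\right) = 0$)
$\frac{\frac{1}{88 + o} \left(R + 90\right)}{43391} = \frac{\frac{1}{88 + 0} \left(-145 + 90\right)}{43391} = \frac{1}{88} \left(-55\right) \frac{1}{43391} = \left(- \frac{5}{8}\right) \frac{1}{43391} = - \frac{5}{347128}$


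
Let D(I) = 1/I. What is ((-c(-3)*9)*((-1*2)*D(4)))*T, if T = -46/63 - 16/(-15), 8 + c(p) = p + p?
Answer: -106/5 ≈ -21.200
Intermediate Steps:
c(p) = -8 + 2*p (c(p) = -8 + (p + p) = -8 + 2*p)
T = 106/315 (T = -46*1/63 - 16*(-1/15) = -46/63 + 16/15 = 106/315 ≈ 0.33651)
((-c(-3)*9)*((-1*2)*D(4)))*T = ((-(-8 + 2*(-3))*9)*(-1*2/4))*(106/315) = ((-(-8 - 6)*9)*(-2*¼))*(106/315) = ((-1*(-14)*9)*(-½))*(106/315) = ((14*9)*(-½))*(106/315) = (126*(-½))*(106/315) = -63*106/315 = -106/5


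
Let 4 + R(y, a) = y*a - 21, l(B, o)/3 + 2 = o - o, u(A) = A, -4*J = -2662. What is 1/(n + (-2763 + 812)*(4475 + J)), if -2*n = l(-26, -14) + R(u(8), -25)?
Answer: -1/10029000 ≈ -9.9711e-8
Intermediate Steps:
J = 1331/2 (J = -¼*(-2662) = 1331/2 ≈ 665.50)
l(B, o) = -6 (l(B, o) = -6 + 3*(o - o) = -6 + 3*0 = -6 + 0 = -6)
R(y, a) = -25 + a*y (R(y, a) = -4 + (y*a - 21) = -4 + (a*y - 21) = -4 + (-21 + a*y) = -25 + a*y)
n = 231/2 (n = -(-6 + (-25 - 25*8))/2 = -(-6 + (-25 - 200))/2 = -(-6 - 225)/2 = -½*(-231) = 231/2 ≈ 115.50)
1/(n + (-2763 + 812)*(4475 + J)) = 1/(231/2 + (-2763 + 812)*(4475 + 1331/2)) = 1/(231/2 - 1951*10281/2) = 1/(231/2 - 20058231/2) = 1/(-10029000) = -1/10029000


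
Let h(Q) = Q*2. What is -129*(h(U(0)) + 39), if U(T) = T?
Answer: -5031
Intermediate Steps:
h(Q) = 2*Q
-129*(h(U(0)) + 39) = -129*(2*0 + 39) = -129*(0 + 39) = -129*39 = -5031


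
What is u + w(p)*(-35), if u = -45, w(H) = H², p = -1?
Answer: -80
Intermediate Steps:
u + w(p)*(-35) = -45 + (-1)²*(-35) = -45 + 1*(-35) = -45 - 35 = -80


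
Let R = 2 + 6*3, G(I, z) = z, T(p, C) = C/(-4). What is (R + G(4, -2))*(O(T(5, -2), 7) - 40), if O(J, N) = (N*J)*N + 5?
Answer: -189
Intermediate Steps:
T(p, C) = -C/4 (T(p, C) = C*(-1/4) = -C/4)
O(J, N) = 5 + J*N**2 (O(J, N) = (J*N)*N + 5 = J*N**2 + 5 = 5 + J*N**2)
R = 20 (R = 2 + 18 = 20)
(R + G(4, -2))*(O(T(5, -2), 7) - 40) = (20 - 2)*((5 - 1/4*(-2)*7**2) - 40) = 18*((5 + (1/2)*49) - 40) = 18*((5 + 49/2) - 40) = 18*(59/2 - 40) = 18*(-21/2) = -189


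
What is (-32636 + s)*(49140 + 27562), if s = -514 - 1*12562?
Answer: -3506201824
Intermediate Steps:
s = -13076 (s = -514 - 12562 = -13076)
(-32636 + s)*(49140 + 27562) = (-32636 - 13076)*(49140 + 27562) = -45712*76702 = -3506201824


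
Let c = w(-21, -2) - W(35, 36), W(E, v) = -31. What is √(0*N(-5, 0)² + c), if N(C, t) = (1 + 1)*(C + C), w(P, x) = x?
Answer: √29 ≈ 5.3852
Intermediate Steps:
N(C, t) = 4*C (N(C, t) = 2*(2*C) = 4*C)
c = 29 (c = -2 - 1*(-31) = -2 + 31 = 29)
√(0*N(-5, 0)² + c) = √(0*(4*(-5))² + 29) = √(0*(-20)² + 29) = √(0*400 + 29) = √(0 + 29) = √29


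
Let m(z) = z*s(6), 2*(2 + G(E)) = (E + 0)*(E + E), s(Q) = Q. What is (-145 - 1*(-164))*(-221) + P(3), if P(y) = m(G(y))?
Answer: -4157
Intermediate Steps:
G(E) = -2 + E² (G(E) = -2 + ((E + 0)*(E + E))/2 = -2 + (E*(2*E))/2 = -2 + (2*E²)/2 = -2 + E²)
m(z) = 6*z (m(z) = z*6 = 6*z)
P(y) = -12 + 6*y² (P(y) = 6*(-2 + y²) = -12 + 6*y²)
(-145 - 1*(-164))*(-221) + P(3) = (-145 - 1*(-164))*(-221) + (-12 + 6*3²) = (-145 + 164)*(-221) + (-12 + 6*9) = 19*(-221) + (-12 + 54) = -4199 + 42 = -4157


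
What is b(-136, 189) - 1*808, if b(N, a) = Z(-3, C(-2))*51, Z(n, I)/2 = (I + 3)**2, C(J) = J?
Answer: -706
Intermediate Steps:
Z(n, I) = 2*(3 + I)**2 (Z(n, I) = 2*(I + 3)**2 = 2*(3 + I)**2)
b(N, a) = 102 (b(N, a) = (2*(3 - 2)**2)*51 = (2*1**2)*51 = (2*1)*51 = 2*51 = 102)
b(-136, 189) - 1*808 = 102 - 1*808 = 102 - 808 = -706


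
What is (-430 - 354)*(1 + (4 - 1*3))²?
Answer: -3136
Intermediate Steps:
(-430 - 354)*(1 + (4 - 1*3))² = -784*(1 + (4 - 3))² = -784*(1 + 1)² = -784*2² = -784*4 = -3136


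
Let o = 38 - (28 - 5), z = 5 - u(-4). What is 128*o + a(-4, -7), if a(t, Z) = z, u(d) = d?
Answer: 1929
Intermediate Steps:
z = 9 (z = 5 - 1*(-4) = 5 + 4 = 9)
a(t, Z) = 9
o = 15 (o = 38 - 1*23 = 38 - 23 = 15)
128*o + a(-4, -7) = 128*15 + 9 = 1920 + 9 = 1929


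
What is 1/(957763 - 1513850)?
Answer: -1/556087 ≈ -1.7983e-6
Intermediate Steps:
1/(957763 - 1513850) = 1/(-556087) = -1/556087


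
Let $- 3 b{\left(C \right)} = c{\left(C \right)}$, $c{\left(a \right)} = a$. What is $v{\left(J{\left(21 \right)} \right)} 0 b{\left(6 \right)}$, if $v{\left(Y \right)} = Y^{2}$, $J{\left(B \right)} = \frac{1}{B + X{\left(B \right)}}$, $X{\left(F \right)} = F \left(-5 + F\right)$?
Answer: $0$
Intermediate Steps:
$J{\left(B \right)} = \frac{1}{B + B \left(-5 + B\right)}$
$b{\left(C \right)} = - \frac{C}{3}$
$v{\left(J{\left(21 \right)} \right)} 0 b{\left(6 \right)} = \left(\frac{1}{21 \left(-4 + 21\right)}\right)^{2} \cdot 0 \left(\left(- \frac{1}{3}\right) 6\right) = \left(\frac{1}{21 \cdot 17}\right)^{2} \cdot 0 \left(-2\right) = \left(\frac{1}{21} \cdot \frac{1}{17}\right)^{2} \cdot 0 = \left(\frac{1}{357}\right)^{2} \cdot 0 = \frac{1}{127449} \cdot 0 = 0$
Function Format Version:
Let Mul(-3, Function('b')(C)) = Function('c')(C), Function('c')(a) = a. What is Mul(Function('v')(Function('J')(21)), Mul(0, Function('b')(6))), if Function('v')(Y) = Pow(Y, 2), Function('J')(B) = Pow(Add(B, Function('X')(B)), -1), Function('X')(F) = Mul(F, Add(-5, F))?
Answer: 0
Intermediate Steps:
Function('J')(B) = Pow(Add(B, Mul(B, Add(-5, B))), -1)
Function('b')(C) = Mul(Rational(-1, 3), C)
Mul(Function('v')(Function('J')(21)), Mul(0, Function('b')(6))) = Mul(Pow(Mul(Pow(21, -1), Pow(Add(-4, 21), -1)), 2), Mul(0, Mul(Rational(-1, 3), 6))) = Mul(Pow(Mul(Rational(1, 21), Pow(17, -1)), 2), Mul(0, -2)) = Mul(Pow(Mul(Rational(1, 21), Rational(1, 17)), 2), 0) = Mul(Pow(Rational(1, 357), 2), 0) = Mul(Rational(1, 127449), 0) = 0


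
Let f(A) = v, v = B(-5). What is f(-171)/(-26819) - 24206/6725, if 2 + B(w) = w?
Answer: -649133639/180357775 ≈ -3.5991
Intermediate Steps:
B(w) = -2 + w
v = -7 (v = -2 - 5 = -7)
f(A) = -7
f(-171)/(-26819) - 24206/6725 = -7/(-26819) - 24206/6725 = -7*(-1/26819) - 24206*1/6725 = 7/26819 - 24206/6725 = -649133639/180357775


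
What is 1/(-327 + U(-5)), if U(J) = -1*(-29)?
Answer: -1/298 ≈ -0.0033557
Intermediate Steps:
U(J) = 29
1/(-327 + U(-5)) = 1/(-327 + 29) = 1/(-298) = -1/298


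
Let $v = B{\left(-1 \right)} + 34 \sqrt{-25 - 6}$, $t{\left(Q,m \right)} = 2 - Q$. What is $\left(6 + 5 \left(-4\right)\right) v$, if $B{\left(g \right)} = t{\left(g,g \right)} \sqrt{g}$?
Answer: $i \left(-42 - 476 \sqrt{31}\right) \approx - 2692.3 i$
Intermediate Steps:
$B{\left(g \right)} = \sqrt{g} \left(2 - g\right)$ ($B{\left(g \right)} = \left(2 - g\right) \sqrt{g} = \sqrt{g} \left(2 - g\right)$)
$v = 3 i + 34 i \sqrt{31}$ ($v = \sqrt{-1} \left(2 - -1\right) + 34 \sqrt{-25 - 6} = i \left(2 + 1\right) + 34 \sqrt{-31} = i 3 + 34 i \sqrt{31} = 3 i + 34 i \sqrt{31} \approx 192.3 i$)
$\left(6 + 5 \left(-4\right)\right) v = \left(6 + 5 \left(-4\right)\right) i \left(3 + 34 \sqrt{31}\right) = \left(6 - 20\right) i \left(3 + 34 \sqrt{31}\right) = - 14 i \left(3 + 34 \sqrt{31}\right)$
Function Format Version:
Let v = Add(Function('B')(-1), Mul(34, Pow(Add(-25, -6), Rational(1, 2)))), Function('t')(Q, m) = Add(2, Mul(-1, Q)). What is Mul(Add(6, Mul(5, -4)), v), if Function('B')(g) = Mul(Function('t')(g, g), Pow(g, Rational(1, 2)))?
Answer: Mul(I, Add(-42, Mul(-476, Pow(31, Rational(1, 2))))) ≈ Mul(-2692.3, I)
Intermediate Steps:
Function('B')(g) = Mul(Pow(g, Rational(1, 2)), Add(2, Mul(-1, g))) (Function('B')(g) = Mul(Add(2, Mul(-1, g)), Pow(g, Rational(1, 2))) = Mul(Pow(g, Rational(1, 2)), Add(2, Mul(-1, g))))
v = Add(Mul(3, I), Mul(34, I, Pow(31, Rational(1, 2)))) (v = Add(Mul(Pow(-1, Rational(1, 2)), Add(2, Mul(-1, -1))), Mul(34, Pow(Add(-25, -6), Rational(1, 2)))) = Add(Mul(I, Add(2, 1)), Mul(34, Pow(-31, Rational(1, 2)))) = Add(Mul(I, 3), Mul(34, Mul(I, Pow(31, Rational(1, 2))))) = Add(Mul(3, I), Mul(34, I, Pow(31, Rational(1, 2)))) ≈ Mul(192.30, I))
Mul(Add(6, Mul(5, -4)), v) = Mul(Add(6, Mul(5, -4)), Mul(I, Add(3, Mul(34, Pow(31, Rational(1, 2)))))) = Mul(Add(6, -20), Mul(I, Add(3, Mul(34, Pow(31, Rational(1, 2)))))) = Mul(-14, Mul(I, Add(3, Mul(34, Pow(31, Rational(1, 2)))))) = Mul(-14, I, Add(3, Mul(34, Pow(31, Rational(1, 2)))))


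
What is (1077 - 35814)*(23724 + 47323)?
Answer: -2467959639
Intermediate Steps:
(1077 - 35814)*(23724 + 47323) = -34737*71047 = -2467959639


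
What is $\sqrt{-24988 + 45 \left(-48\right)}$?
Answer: $2 i \sqrt{6787} \approx 164.77 i$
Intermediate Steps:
$\sqrt{-24988 + 45 \left(-48\right)} = \sqrt{-24988 - 2160} = \sqrt{-27148} = 2 i \sqrt{6787}$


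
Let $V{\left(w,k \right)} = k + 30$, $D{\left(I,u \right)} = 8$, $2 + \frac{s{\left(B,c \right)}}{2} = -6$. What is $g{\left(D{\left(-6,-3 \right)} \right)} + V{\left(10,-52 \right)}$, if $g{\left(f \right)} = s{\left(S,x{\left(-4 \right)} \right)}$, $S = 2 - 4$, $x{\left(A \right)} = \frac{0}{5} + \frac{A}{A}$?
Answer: $-38$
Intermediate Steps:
$x{\left(A \right)} = 1$ ($x{\left(A \right)} = 0 \cdot \frac{1}{5} + 1 = 0 + 1 = 1$)
$S = -2$ ($S = 2 - 4 = -2$)
$s{\left(B,c \right)} = -16$ ($s{\left(B,c \right)} = -4 + 2 \left(-6\right) = -4 - 12 = -16$)
$g{\left(f \right)} = -16$
$V{\left(w,k \right)} = 30 + k$
$g{\left(D{\left(-6,-3 \right)} \right)} + V{\left(10,-52 \right)} = -16 + \left(30 - 52\right) = -16 - 22 = -38$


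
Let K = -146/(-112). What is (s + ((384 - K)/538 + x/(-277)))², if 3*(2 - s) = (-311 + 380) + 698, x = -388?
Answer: 39664978618540182769/626819722631424 ≈ 63280.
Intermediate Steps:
K = 73/56 (K = -146*(-1/112) = 73/56 ≈ 1.3036)
s = -761/3 (s = 2 - ((-311 + 380) + 698)/3 = 2 - (69 + 698)/3 = 2 - ⅓*767 = 2 - 767/3 = -761/3 ≈ -253.67)
(s + ((384 - K)/538 + x/(-277)))² = (-761/3 + ((384 - 1*73/56)/538 - 388/(-277)))² = (-761/3 + ((384 - 73/56)*(1/538) - 388*(-1/277)))² = (-761/3 + ((21431/56)*(1/538) + 388/277))² = (-761/3 + (21431/30128 + 388/277))² = (-761/3 + 17626051/8345456)² = (-6298013863/25036368)² = 39664978618540182769/626819722631424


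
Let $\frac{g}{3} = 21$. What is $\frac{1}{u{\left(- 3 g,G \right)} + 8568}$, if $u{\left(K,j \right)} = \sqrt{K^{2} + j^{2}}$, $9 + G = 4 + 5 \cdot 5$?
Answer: $\frac{8568}{73374503} - \frac{\sqrt{36121}}{73374503} \approx 0.00011418$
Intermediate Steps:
$g = 63$ ($g = 3 \cdot 21 = 63$)
$G = 20$ ($G = -9 + \left(4 + 5 \cdot 5\right) = -9 + \left(4 + 25\right) = -9 + 29 = 20$)
$\frac{1}{u{\left(- 3 g,G \right)} + 8568} = \frac{1}{\sqrt{\left(\left(-3\right) 63\right)^{2} + 20^{2}} + 8568} = \frac{1}{\sqrt{\left(-189\right)^{2} + 400} + 8568} = \frac{1}{\sqrt{35721 + 400} + 8568} = \frac{1}{\sqrt{36121} + 8568} = \frac{1}{8568 + \sqrt{36121}}$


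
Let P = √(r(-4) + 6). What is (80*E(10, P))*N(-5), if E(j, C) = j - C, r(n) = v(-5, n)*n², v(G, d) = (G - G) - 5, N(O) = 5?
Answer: 4000 - 400*I*√74 ≈ 4000.0 - 3440.9*I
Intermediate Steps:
v(G, d) = -5 (v(G, d) = 0 - 5 = -5)
r(n) = -5*n²
P = I*√74 (P = √(-5*(-4)² + 6) = √(-5*16 + 6) = √(-80 + 6) = √(-74) = I*√74 ≈ 8.6023*I)
(80*E(10, P))*N(-5) = (80*(10 - I*√74))*5 = (800 - 80*I*√74)*5 = 4000 - 400*I*√74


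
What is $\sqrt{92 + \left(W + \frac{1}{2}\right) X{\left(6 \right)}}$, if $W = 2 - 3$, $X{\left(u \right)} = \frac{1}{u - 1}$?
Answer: $\frac{\sqrt{9190}}{10} \approx 9.5865$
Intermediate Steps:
$X{\left(u \right)} = \frac{1}{-1 + u}$
$W = -1$
$\sqrt{92 + \left(W + \frac{1}{2}\right) X{\left(6 \right)}} = \sqrt{92 + \frac{-1 + \frac{1}{2}}{-1 + 6}} = \sqrt{92 + \frac{-1 + \frac{1}{2}}{5}} = \sqrt{92 - \frac{1}{10}} = \sqrt{\frac{919}{10}} = \frac{\sqrt{9190}}{10}$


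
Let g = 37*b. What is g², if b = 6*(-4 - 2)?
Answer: 1774224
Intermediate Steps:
b = -36 (b = 6*(-6) = -36)
g = -1332 (g = 37*(-36) = -1332)
g² = (-1332)² = 1774224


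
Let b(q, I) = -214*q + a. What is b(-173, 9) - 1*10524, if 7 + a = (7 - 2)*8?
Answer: 26531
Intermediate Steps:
a = 33 (a = -7 + (7 - 2)*8 = -7 + 5*8 = -7 + 40 = 33)
b(q, I) = 33 - 214*q (b(q, I) = -214*q + 33 = 33 - 214*q)
b(-173, 9) - 1*10524 = (33 - 214*(-173)) - 1*10524 = (33 + 37022) - 10524 = 37055 - 10524 = 26531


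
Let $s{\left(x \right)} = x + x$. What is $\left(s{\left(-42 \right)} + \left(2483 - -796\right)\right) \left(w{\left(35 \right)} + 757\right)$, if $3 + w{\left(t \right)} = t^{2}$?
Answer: $6322905$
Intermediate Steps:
$s{\left(x \right)} = 2 x$
$w{\left(t \right)} = -3 + t^{2}$
$\left(s{\left(-42 \right)} + \left(2483 - -796\right)\right) \left(w{\left(35 \right)} + 757\right) = \left(2 \left(-42\right) + \left(2483 - -796\right)\right) \left(\left(-3 + 35^{2}\right) + 757\right) = \left(-84 + \left(2483 + 796\right)\right) \left(\left(-3 + 1225\right) + 757\right) = \left(-84 + 3279\right) \left(1222 + 757\right) = 3195 \cdot 1979 = 6322905$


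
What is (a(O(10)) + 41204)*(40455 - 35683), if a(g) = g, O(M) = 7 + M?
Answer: 196706612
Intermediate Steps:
(a(O(10)) + 41204)*(40455 - 35683) = ((7 + 10) + 41204)*(40455 - 35683) = (17 + 41204)*4772 = 41221*4772 = 196706612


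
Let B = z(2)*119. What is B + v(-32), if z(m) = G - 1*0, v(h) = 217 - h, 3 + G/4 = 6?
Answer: 1677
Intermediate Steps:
G = 12 (G = -12 + 4*6 = -12 + 24 = 12)
z(m) = 12 (z(m) = 12 - 1*0 = 12 + 0 = 12)
B = 1428 (B = 12*119 = 1428)
B + v(-32) = 1428 + (217 - 1*(-32)) = 1428 + (217 + 32) = 1428 + 249 = 1677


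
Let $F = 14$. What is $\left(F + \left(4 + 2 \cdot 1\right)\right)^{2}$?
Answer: $400$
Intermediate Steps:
$\left(F + \left(4 + 2 \cdot 1\right)\right)^{2} = \left(14 + \left(4 + 2 \cdot 1\right)\right)^{2} = \left(14 + \left(4 + 2\right)\right)^{2} = \left(14 + 6\right)^{2} = 20^{2} = 400$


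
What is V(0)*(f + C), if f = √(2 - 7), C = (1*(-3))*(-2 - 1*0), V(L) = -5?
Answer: -30 - 5*I*√5 ≈ -30.0 - 11.18*I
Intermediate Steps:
C = 6 (C = -3*(-2 + 0) = -3*(-2) = 6)
f = I*√5 (f = √(-5) = I*√5 ≈ 2.2361*I)
V(0)*(f + C) = -5*(I*√5 + 6) = -5*(6 + I*√5) = -30 - 5*I*√5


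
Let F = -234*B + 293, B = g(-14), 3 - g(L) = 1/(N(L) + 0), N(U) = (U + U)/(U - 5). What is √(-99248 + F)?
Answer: 15*I*√86674/14 ≈ 315.43*I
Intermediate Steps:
N(U) = 2*U/(-5 + U) (N(U) = (2*U)/(-5 + U) = 2*U/(-5 + U))
g(L) = 3 - (-5 + L)/(2*L) (g(L) = 3 - 1/(2*L/(-5 + L) + 0) = 3 - 1/(2*L/(-5 + L)) = 3 - (-5 + L)/(2*L))
B = 65/28 (B = (5/2)*(1 - 14)/(-14) = (5/2)*(-1/14)*(-13) = 65/28 ≈ 2.3214)
F = -3503/14 (F = -234*65/28 + 293 = -7605/14 + 293 = -3503/14 ≈ -250.21)
√(-99248 + F) = √(-99248 - 3503/14) = √(-1392975/14) = 15*I*√86674/14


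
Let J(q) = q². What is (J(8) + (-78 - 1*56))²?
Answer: 4900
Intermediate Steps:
(J(8) + (-78 - 1*56))² = (8² + (-78 - 1*56))² = (64 + (-78 - 56))² = (64 - 134)² = (-70)² = 4900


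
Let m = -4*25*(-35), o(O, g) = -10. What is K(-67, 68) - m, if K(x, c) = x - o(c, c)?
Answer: -3557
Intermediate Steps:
K(x, c) = 10 + x (K(x, c) = x - 1*(-10) = x + 10 = 10 + x)
m = 3500 (m = -100*(-35) = 3500)
K(-67, 68) - m = (10 - 67) - 1*3500 = -57 - 3500 = -3557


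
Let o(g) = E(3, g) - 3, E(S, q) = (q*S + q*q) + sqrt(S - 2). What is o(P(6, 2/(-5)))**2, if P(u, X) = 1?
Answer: 4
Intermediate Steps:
E(S, q) = q**2 + sqrt(-2 + S) + S*q (E(S, q) = (S*q + q**2) + sqrt(-2 + S) = (q**2 + S*q) + sqrt(-2 + S) = q**2 + sqrt(-2 + S) + S*q)
o(g) = -2 + g**2 + 3*g (o(g) = (g**2 + sqrt(-2 + 3) + 3*g) - 3 = (g**2 + sqrt(1) + 3*g) - 3 = (g**2 + 1 + 3*g) - 3 = (1 + g**2 + 3*g) - 3 = -2 + g**2 + 3*g)
o(P(6, 2/(-5)))**2 = (-2 + 1**2 + 3*1)**2 = (-2 + 1 + 3)**2 = 2**2 = 4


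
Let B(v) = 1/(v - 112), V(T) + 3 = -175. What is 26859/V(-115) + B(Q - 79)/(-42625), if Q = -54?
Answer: -280491894197/1858876250 ≈ -150.89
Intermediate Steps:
V(T) = -178 (V(T) = -3 - 175 = -178)
B(v) = 1/(-112 + v)
26859/V(-115) + B(Q - 79)/(-42625) = 26859/(-178) + 1/(-112 + (-54 - 79)*(-42625)) = 26859*(-1/178) - 1/42625/(-112 - 133) = -26859/178 - 1/42625/(-245) = -26859/178 - 1/245*(-1/42625) = -26859/178 + 1/10443125 = -280491894197/1858876250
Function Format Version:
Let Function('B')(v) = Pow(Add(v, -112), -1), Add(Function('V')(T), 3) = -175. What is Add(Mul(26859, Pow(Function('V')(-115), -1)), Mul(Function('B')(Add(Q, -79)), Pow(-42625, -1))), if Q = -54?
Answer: Rational(-280491894197, 1858876250) ≈ -150.89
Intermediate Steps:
Function('V')(T) = -178 (Function('V')(T) = Add(-3, -175) = -178)
Function('B')(v) = Pow(Add(-112, v), -1)
Add(Mul(26859, Pow(Function('V')(-115), -1)), Mul(Function('B')(Add(Q, -79)), Pow(-42625, -1))) = Add(Mul(26859, Pow(-178, -1)), Mul(Pow(Add(-112, Add(-54, -79)), -1), Pow(-42625, -1))) = Add(Mul(26859, Rational(-1, 178)), Mul(Pow(Add(-112, -133), -1), Rational(-1, 42625))) = Add(Rational(-26859, 178), Mul(Pow(-245, -1), Rational(-1, 42625))) = Add(Rational(-26859, 178), Mul(Rational(-1, 245), Rational(-1, 42625))) = Add(Rational(-26859, 178), Rational(1, 10443125)) = Rational(-280491894197, 1858876250)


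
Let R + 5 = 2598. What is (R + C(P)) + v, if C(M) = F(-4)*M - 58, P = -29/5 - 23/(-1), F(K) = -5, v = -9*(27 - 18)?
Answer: 2368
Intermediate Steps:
R = 2593 (R = -5 + 2598 = 2593)
v = -81 (v = -9*9 = -81)
P = 86/5 (P = -29*1/5 - 23*(-1) = -29/5 + 23 = 86/5 ≈ 17.200)
C(M) = -58 - 5*M (C(M) = -5*M - 58 = -58 - 5*M)
(R + C(P)) + v = (2593 + (-58 - 5*86/5)) - 81 = (2593 + (-58 - 86)) - 81 = (2593 - 144) - 81 = 2449 - 81 = 2368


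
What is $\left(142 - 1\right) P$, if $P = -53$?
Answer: $-7473$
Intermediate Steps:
$\left(142 - 1\right) P = \left(142 - 1\right) \left(-53\right) = 141 \left(-53\right) = -7473$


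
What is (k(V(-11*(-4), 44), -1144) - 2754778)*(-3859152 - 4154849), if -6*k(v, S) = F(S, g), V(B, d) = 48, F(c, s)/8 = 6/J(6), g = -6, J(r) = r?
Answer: 66230412996338/3 ≈ 2.2077e+13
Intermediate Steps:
F(c, s) = 8 (F(c, s) = 8*(6/6) = 8*(6*(1/6)) = 8*1 = 8)
k(v, S) = -4/3 (k(v, S) = -1/6*8 = -4/3)
(k(V(-11*(-4), 44), -1144) - 2754778)*(-3859152 - 4154849) = (-4/3 - 2754778)*(-3859152 - 4154849) = -8264338/3*(-8014001) = 66230412996338/3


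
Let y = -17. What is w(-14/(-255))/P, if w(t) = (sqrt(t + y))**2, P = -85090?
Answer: 4321/21697950 ≈ 0.00019914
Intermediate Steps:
w(t) = -17 + t (w(t) = (sqrt(t - 17))**2 = (sqrt(-17 + t))**2 = -17 + t)
w(-14/(-255))/P = (-17 - 14/(-255))/(-85090) = (-17 - 14*(-1/255))*(-1/85090) = (-17 + 14/255)*(-1/85090) = -4321/255*(-1/85090) = 4321/21697950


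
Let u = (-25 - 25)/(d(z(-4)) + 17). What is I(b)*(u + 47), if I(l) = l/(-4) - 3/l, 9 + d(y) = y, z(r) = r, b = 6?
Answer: -69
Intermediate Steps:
d(y) = -9 + y
I(l) = -3/l - l/4 (I(l) = l*(-¼) - 3/l = -l/4 - 3/l = -3/l - l/4)
u = -25/2 (u = (-25 - 25)/((-9 - 4) + 17) = -50/(-13 + 17) = -50/4 = -50*¼ = -25/2 ≈ -12.500)
I(b)*(u + 47) = (-3/6 - ¼*6)*(-25/2 + 47) = (-3*⅙ - 3/2)*(69/2) = (-½ - 3/2)*(69/2) = -2*69/2 = -69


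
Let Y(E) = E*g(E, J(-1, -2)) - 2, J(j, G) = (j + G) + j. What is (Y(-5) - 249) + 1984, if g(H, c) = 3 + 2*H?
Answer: 1768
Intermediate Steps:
J(j, G) = G + 2*j (J(j, G) = (G + j) + j = G + 2*j)
Y(E) = -2 + E*(3 + 2*E) (Y(E) = E*(3 + 2*E) - 2 = -2 + E*(3 + 2*E))
(Y(-5) - 249) + 1984 = ((-2 - 5*(3 + 2*(-5))) - 249) + 1984 = ((-2 - 5*(3 - 10)) - 249) + 1984 = ((-2 - 5*(-7)) - 249) + 1984 = ((-2 + 35) - 249) + 1984 = (33 - 249) + 1984 = -216 + 1984 = 1768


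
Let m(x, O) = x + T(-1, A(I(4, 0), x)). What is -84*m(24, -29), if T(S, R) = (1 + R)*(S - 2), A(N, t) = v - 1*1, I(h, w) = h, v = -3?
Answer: -2772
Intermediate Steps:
A(N, t) = -4 (A(N, t) = -3 - 1*1 = -3 - 1 = -4)
T(S, R) = (1 + R)*(-2 + S)
m(x, O) = 9 + x (m(x, O) = x + (-2 - 1 - 2*(-4) - 4*(-1)) = x + (-2 - 1 + 8 + 4) = x + 9 = 9 + x)
-84*m(24, -29) = -84*(9 + 24) = -84*33 = -2772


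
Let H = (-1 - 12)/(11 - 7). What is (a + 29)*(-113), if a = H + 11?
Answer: -16611/4 ≈ -4152.8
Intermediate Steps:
H = -13/4 ≈ -3.2500
a = 31/4 (a = -13/4 + 11 = 31/4 ≈ 7.7500)
(a + 29)*(-113) = (31/4 + 29)*(-113) = (147/4)*(-113) = -16611/4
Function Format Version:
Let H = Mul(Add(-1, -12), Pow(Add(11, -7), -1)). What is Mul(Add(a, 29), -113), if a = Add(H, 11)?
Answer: Rational(-16611, 4) ≈ -4152.8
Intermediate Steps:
H = Rational(-13, 4) (H = Mul(-13, Pow(4, -1)) = Mul(-13, Rational(1, 4)) = Rational(-13, 4) ≈ -3.2500)
a = Rational(31, 4) (a = Add(Rational(-13, 4), 11) = Rational(31, 4) ≈ 7.7500)
Mul(Add(a, 29), -113) = Mul(Add(Rational(31, 4), 29), -113) = Mul(Rational(147, 4), -113) = Rational(-16611, 4)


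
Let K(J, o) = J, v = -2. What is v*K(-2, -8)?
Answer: 4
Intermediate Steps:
v*K(-2, -8) = -2*(-2) = 4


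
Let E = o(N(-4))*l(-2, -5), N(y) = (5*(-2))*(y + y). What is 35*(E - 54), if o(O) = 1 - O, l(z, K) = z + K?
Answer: 17465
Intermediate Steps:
N(y) = -20*y
l(z, K) = K + z
E = 553 (E = (1 - (-20)*(-4))*(-5 - 2) = (1 - 1*80)*(-7) = (1 - 80)*(-7) = -79*(-7) = 553)
35*(E - 54) = 35*(553 - 54) = 35*499 = 17465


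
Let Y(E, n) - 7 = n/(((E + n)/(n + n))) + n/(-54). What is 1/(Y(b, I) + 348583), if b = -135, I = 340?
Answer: 1107/387130640 ≈ 2.8595e-6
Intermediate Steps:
Y(E, n) = 7 - n/54 + 2*n**2/(E + n) (Y(E, n) = 7 + (n/(((E + n)/(n + n))) + n/(-54)) = 7 + (n/(((E + n)/((2*n)))) + n*(-1/54)) = 7 + (n/(((E + n)*(1/(2*n)))) - n/54) = 7 + (n/(((E + n)/(2*n))) - n/54) = 7 + (n*(2*n/(E + n)) - n/54) = 7 + (2*n**2/(E + n) - n/54) = 7 + (-n/54 + 2*n**2/(E + n)) = 7 - n/54 + 2*n**2/(E + n))
1/(Y(b, I) + 348583) = 1/((107*340**2 + 378*(-135) + 378*340 - 1*(-135)*340)/(54*(-135 + 340)) + 348583) = 1/((1/54)*(107*115600 - 51030 + 128520 + 45900)/205 + 348583) = 1/((1/54)*(1/205)*(12369200 - 51030 + 128520 + 45900) + 348583) = 1/((1/54)*(1/205)*12492590 + 348583) = 1/(1249259/1107 + 348583) = 1/(387130640/1107) = 1107/387130640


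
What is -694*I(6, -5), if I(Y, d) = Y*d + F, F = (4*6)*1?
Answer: 4164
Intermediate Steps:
F = 24 (F = 24*1 = 24)
I(Y, d) = 24 + Y*d (I(Y, d) = Y*d + 24 = 24 + Y*d)
-694*I(6, -5) = -694*(24 + 6*(-5)) = -694*(24 - 30) = -694*(-6) = 4164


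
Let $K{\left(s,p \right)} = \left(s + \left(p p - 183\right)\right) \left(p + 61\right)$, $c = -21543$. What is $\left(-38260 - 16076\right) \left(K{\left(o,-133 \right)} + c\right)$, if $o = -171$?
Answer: $68988408768$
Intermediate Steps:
$K{\left(s,p \right)} = \left(61 + p\right) \left(-183 + s + p^{2}\right)$ ($K{\left(s,p \right)} = \left(s + \left(p^{2} - 183\right)\right) \left(61 + p\right) = \left(s + \left(-183 + p^{2}\right)\right) \left(61 + p\right) = \left(-183 + s + p^{2}\right) \left(61 + p\right) = \left(61 + p\right) \left(-183 + s + p^{2}\right)$)
$\left(-38260 - 16076\right) \left(K{\left(o,-133 \right)} + c\right) = \left(-38260 - 16076\right) \left(\left(-11163 + \left(-133\right)^{3} - -24339 + 61 \left(-171\right) + 61 \left(-133\right)^{2} - -22743\right) - 21543\right) = - 54336 \left(\left(-11163 - 2352637 + 24339 - 10431 + 61 \cdot 17689 + 22743\right) - 21543\right) = - 54336 \left(\left(-11163 - 2352637 + 24339 - 10431 + 1079029 + 22743\right) - 21543\right) = - 54336 \left(-1248120 - 21543\right) = \left(-54336\right) \left(-1269663\right) = 68988408768$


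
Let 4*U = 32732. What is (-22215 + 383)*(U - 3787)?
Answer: -95973472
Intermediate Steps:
U = 8183 (U = (¼)*32732 = 8183)
(-22215 + 383)*(U - 3787) = (-22215 + 383)*(8183 - 3787) = -21832*4396 = -95973472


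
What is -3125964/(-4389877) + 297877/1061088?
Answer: 4624566279961/4658045806176 ≈ 0.99281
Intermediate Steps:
-3125964/(-4389877) + 297877/1061088 = -3125964*(-1/4389877) + 297877*(1/1061088) = 3125964/4389877 + 297877/1061088 = 4624566279961/4658045806176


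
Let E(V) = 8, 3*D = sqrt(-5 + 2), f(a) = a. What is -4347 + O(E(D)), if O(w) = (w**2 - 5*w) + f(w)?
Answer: -4315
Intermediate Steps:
D = I*sqrt(3)/3 (D = sqrt(-5 + 2)/3 = sqrt(-3)/3 = (I*sqrt(3))/3 = I*sqrt(3)/3 ≈ 0.57735*I)
O(w) = w**2 - 4*w (O(w) = (w**2 - 5*w) + w = w**2 - 4*w)
-4347 + O(E(D)) = -4347 + 8*(-4 + 8) = -4347 + 8*4 = -4347 + 32 = -4315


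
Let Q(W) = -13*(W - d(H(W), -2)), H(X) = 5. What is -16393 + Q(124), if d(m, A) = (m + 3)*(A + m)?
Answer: -17693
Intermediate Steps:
d(m, A) = (3 + m)*(A + m)
Q(W) = 312 - 13*W (Q(W) = -13*(W - (5**2 + 3*(-2) + 3*5 - 2*5)) = -13*(W - (25 - 6 + 15 - 10)) = -13*(W - 1*24) = -13*(W - 24) = -13*(-24 + W) = 312 - 13*W)
-16393 + Q(124) = -16393 + (312 - 13*124) = -16393 + (312 - 1612) = -16393 - 1300 = -17693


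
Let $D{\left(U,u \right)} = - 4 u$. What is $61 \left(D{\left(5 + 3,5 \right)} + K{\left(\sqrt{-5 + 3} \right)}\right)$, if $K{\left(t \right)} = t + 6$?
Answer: $-854 + 61 i \sqrt{2} \approx -854.0 + 86.267 i$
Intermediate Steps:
$K{\left(t \right)} = 6 + t$
$61 \left(D{\left(5 + 3,5 \right)} + K{\left(\sqrt{-5 + 3} \right)}\right) = 61 \left(\left(-4\right) 5 + \left(6 + \sqrt{-5 + 3}\right)\right) = 61 \left(-20 + \left(6 + \sqrt{-2}\right)\right) = 61 \left(-20 + \left(6 + i \sqrt{2}\right)\right) = 61 \left(-14 + i \sqrt{2}\right) = -854 + 61 i \sqrt{2}$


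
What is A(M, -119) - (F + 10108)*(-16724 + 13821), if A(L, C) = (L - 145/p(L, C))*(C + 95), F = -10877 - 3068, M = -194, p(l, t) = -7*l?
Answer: -7560089505/679 ≈ -1.1134e+7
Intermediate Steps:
F = -13945
A(L, C) = (95 + C)*(L + 145/(7*L)) (A(L, C) = (L - 145*(-1/(7*L)))*(C + 95) = (L - (-145)/(7*L))*(95 + C) = (L + 145/(7*L))*(95 + C) = (95 + C)*(L + 145/(7*L)))
A(M, -119) - (F + 10108)*(-16724 + 13821) = (1/7)*(13775 + 145*(-119) + 7*(-194)**2*(95 - 119))/(-194) - (-13945 + 10108)*(-16724 + 13821) = (1/7)*(-1/194)*(13775 - 17255 + 7*37636*(-24)) - (-3837)*(-2903) = (1/7)*(-1/194)*(13775 - 17255 - 6322848) - 1*11138811 = (1/7)*(-1/194)*(-6326328) - 11138811 = 3163164/679 - 11138811 = -7560089505/679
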